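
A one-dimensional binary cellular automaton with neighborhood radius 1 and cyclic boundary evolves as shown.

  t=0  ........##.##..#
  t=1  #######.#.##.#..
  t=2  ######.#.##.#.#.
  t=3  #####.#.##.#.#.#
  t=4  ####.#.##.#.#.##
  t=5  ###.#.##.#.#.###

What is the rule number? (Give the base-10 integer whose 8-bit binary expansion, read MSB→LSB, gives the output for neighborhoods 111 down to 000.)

  ### -> #   bit 7 = 1  t=1,i=1
  ##. -> .   bit 6 = 0  t=0,i=9
  #.# -> #   bit 5 = 1  t=0,i=10
  #.. -> #   bit 4 = 1  t=0,i=0
  .## -> #   bit 3 = 1  t=0,i=8
  .#. -> .   bit 2 = 0  t=0,i=15
  ..# -> .   bit 1 = 0  t=0,i=7
  ... -> #   bit 0 = 1  t=0,i=1
  bits 10111001 = 185

185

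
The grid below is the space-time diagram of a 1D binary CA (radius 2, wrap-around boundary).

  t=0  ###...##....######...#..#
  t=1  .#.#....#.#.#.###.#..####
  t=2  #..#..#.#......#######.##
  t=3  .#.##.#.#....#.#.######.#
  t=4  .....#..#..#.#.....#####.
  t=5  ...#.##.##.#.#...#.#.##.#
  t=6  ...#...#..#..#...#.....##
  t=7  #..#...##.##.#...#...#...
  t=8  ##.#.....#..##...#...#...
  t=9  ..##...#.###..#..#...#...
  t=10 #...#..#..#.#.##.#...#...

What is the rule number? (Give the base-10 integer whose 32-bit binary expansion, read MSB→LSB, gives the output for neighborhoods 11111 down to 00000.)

4011344562

  [31] ##### => #  t=0,i=14
  [30] ####. => #  t=0,i=1
  [29] ###.# => #  t=1,i=16
  [28] ###.. => .  t=0,i=2
  [27] ##.## => #  t=2,i=22
  [26] ##.#. => #  t=1,i=0
  [25] ##..# => #  t=2,i=1
  [24] ##... => #  t=0,i=3
  [23] #.### => .  t=1,i=14
  [22] #.##. => .  t=3,i=3
  [21] #.#.# => .  t=1,i=1
  [20] #.#.. => #  t=1,i=3
  [19] #..## => #  t=0,i=23
  [18] #..#. => .  t=2,i=2
  [17] #...# => .  t=0,i=4
  [16] #.... => .  t=0,i=9
  [15] .#### => .  t=0,i=0
  [14] .###. => #  t=1,i=15
  [13] .##.# => .  t=3,i=4
  [12] .##.. => .  t=0,i=7
  [11] .#.## => .  t=1,i=13
  [10] .#.#. => .  t=1,i=2
  [9] .#..# => #  t=0,i=22
  [8] .#... => .  t=1,i=4
  [7] ..### => #  t=0,i=12
  [6] ..##. => .  t=0,i=6
  [5] ..#.# => #  t=1,i=8
  [4] ..#.. => #  t=0,i=21
  [3] ...## => .  t=0,i=5
  [2] ...#. => .  t=0,i=20
  [1] ....# => #  t=0,i=10
  [0] ..... => .  t=2,i=11
  bits 11101111000110000100001010110010 = 4011344562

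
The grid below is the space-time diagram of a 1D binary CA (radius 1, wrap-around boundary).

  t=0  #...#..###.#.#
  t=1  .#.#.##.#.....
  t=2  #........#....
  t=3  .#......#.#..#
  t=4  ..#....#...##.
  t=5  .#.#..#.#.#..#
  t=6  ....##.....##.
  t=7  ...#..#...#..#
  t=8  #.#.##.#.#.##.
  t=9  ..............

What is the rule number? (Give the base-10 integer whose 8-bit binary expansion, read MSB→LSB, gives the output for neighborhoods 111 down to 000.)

  [7] ### => #  t=0,i=8
  [6] ##. => .  t=0,i=0
  [5] #.# => .  t=0,i=10
  [4] #.. => #  t=0,i=1
  [3] .## => .  t=0,i=7
  [2] .#. => .  t=0,i=4
  [1] ..# => #  t=0,i=3
  [0] ... => .  t=0,i=2
  bits 10010010 = 146

146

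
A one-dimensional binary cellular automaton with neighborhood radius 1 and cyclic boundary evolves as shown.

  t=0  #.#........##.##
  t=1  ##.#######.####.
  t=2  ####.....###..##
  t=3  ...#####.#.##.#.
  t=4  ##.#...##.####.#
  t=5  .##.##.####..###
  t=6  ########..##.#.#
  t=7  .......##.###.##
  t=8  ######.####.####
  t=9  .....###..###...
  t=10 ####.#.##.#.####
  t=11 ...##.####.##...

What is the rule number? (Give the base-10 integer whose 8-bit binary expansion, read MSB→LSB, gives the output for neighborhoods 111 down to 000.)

121

  ### -> .   bit 7 = 0  t=0,i=15
  ##. -> #   bit 6 = 1  t=0,i=0
  #.# -> #   bit 5 = 1  t=0,i=1
  #.. -> #   bit 4 = 1  t=0,i=3
  .## -> #   bit 3 = 1  t=0,i=11
  .#. -> .   bit 2 = 0  t=0,i=2
  ..# -> .   bit 1 = 0  t=0,i=10
  ... -> #   bit 0 = 1  t=0,i=4
  bits 01111001 = 121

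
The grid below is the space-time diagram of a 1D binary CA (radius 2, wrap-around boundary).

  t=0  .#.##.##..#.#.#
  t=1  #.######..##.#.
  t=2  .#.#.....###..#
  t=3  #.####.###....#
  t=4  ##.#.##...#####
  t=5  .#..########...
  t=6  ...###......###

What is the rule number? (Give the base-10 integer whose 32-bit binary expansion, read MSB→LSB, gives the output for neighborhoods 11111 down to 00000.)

693878250

  nb #####: next=.  (t=1,i=4, bit31=0)
  nb ####.: next=.  (t=1,i=6, bit30=0)
  nb ###.#: next=#  (t=3,i=5, bit29=1)
  nb ###..: next=.  (t=1,i=7, bit28=0)
  nb ##.##: next=#  (t=0,i=5, bit27=1)
  nb ##.#.: next=.  (t=1,i=12, bit26=0)
  nb ##..#: next=.  (t=0,i=8, bit25=0)
  nb ##...: next=#  (t=3,i=10, bit24=1)
  nb #.###: next=.  (t=1,i=2, bit23=0)
  nb #.##.: next=#  (t=0,i=3, bit22=1)
  nb #.#.#: next=.  (t=0,i=1, bit21=0)
  nb #.#..: next=#  (t=2,i=3, bit20=1)
  nb #..##: next=#  (t=1,i=9, bit19=1)
  nb #..#.: next=.  (t=0,i=9, bit18=0)
  nb #...#: next=#  (t=4,i=8, bit17=1)
  nb #....: next=#  (t=2,i=5, bit16=1)
  nb .####: next=#  (t=1,i=3, bit15=1)
  nb .###.: next=.  (t=2,i=10, bit14=0)
  nb .##.#: next=#  (t=0,i=4, bit13=1)
  nb .##..: next=#  (t=0,i=7, bit12=1)
  nb .#.##: next=#  (t=0,i=2, bit11=1)
  nb .#.#.: next=#  (t=0,i=0, bit10=1)
  nb .#..#: next=.  (t=5,i=2, bit9=0)
  nb .#...: next=#  (t=2,i=4, bit8=1)
  nb ..###: next=#  (t=2,i=9, bit7=1)
  nb ..##.: next=#  (t=1,i=10, bit6=1)
  nb ..#.#: next=#  (t=0,i=10, bit5=1)
  nb ..#..: next=.  (t=5,i=1, bit4=0)
  nb ...##: next=#  (t=2,i=8, bit3=1)
  nb ...#.: next=.  (t=5,i=0, bit2=0)
  nb ....#: next=#  (t=2,i=7, bit1=1)
  nb .....: next=.  (t=2,i=6, bit0=0)
  bits 00101001010110111011110111101010 = 693878250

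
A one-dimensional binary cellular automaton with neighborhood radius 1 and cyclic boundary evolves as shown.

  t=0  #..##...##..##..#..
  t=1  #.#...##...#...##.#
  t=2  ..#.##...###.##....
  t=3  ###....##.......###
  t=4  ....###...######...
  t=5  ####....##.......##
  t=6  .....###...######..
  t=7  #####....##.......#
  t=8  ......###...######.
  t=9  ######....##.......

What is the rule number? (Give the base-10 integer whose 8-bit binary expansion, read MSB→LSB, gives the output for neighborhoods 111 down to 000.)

7

  nb ###: next=.  (t=2,i=10, bit7=0)
  nb ##.: next=.  (t=0,i=4, bit6=0)
  nb #.#: next=.  (t=1,i=1, bit5=0)
  nb #..: next=.  (t=0,i=1, bit4=0)
  nb .##: next=.  (t=0,i=3, bit3=0)
  nb .#.: next=#  (t=0,i=0, bit2=1)
  nb ..#: next=#  (t=0,i=2, bit1=1)
  nb ...: next=#  (t=0,i=6, bit0=1)
  bits 00000111 = 7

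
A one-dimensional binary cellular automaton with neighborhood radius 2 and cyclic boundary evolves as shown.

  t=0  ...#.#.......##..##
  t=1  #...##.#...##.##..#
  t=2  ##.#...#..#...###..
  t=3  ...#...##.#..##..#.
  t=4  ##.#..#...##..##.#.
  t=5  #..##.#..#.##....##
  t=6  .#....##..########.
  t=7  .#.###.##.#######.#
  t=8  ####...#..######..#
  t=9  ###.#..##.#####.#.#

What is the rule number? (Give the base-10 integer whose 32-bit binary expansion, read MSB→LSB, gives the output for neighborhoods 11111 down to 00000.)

  nb #####: next=#  (t=6,i=12, bit31=1)
  nb ####.: next=#  (t=6,i=16, bit30=1)
  nb ###.#: next=.  (t=7,i=5, bit29=0)
  nb ###..: next=.  (t=2,i=16, bit28=0)
  nb ##.##: next=.  (t=1,i=13, bit27=0)
  nb ##.#.: next=.  (t=1,i=6, bit26=0)
  nb ##..#: next=#  (t=0,i=15, bit25=1)
  nb ##...: next=#  (t=0,i=0, bit24=1)
  nb #.###: next=#  (t=7,i=3, bit23=1)
  nb #.##.: next=#  (t=1,i=14, bit22=1)
  nb #.#.#: next=#  (t=4,i=17, bit21=1)
  nb #.#..: next=#  (t=0,i=5, bit20=1)
  nb #..##: next=.  (t=0,i=16, bit19=0)
  nb #..#.: next=.  (t=2,i=9, bit18=0)
  nb #...#: next=.  (t=0,i=1, bit17=0)
  nb #....: next=#  (t=0,i=7, bit16=1)
  nb .####: next=#  (t=6,i=11, bit15=1)
  nb .###.: next=.  (t=2,i=15, bit14=0)
  nb .##.#: next=.  (t=1,i=5, bit13=0)
  nb .##..: next=#  (t=0,i=14, bit12=1)
  nb .#.##: next=#  (t=4,i=18, bit11=1)
  nb .#.#.: next=#  (t=0,i=4, bit10=1)
  nb .#..#: next=#  (t=2,i=8, bit9=1)
  nb .#...: next=.  (t=0,i=6, bit8=0)
  nb ..###: next=#  (t=2,i=14, bit7=1)
  nb ..##.: next=.  (t=0,i=13, bit6=0)
  nb ..#.#: next=.  (t=0,i=3, bit5=0)
  nb ..#..: next=#  (t=2,i=7, bit4=1)
  nb ...##: next=#  (t=0,i=12, bit3=1)
  nb ...#.: next=.  (t=0,i=2, bit2=0)
  nb ....#: next=#  (t=0,i=11, bit1=1)
  nb .....: next=.  (t=0,i=8, bit0=0)
  bits 11000011111100011001111010011010 = 3287391898

3287391898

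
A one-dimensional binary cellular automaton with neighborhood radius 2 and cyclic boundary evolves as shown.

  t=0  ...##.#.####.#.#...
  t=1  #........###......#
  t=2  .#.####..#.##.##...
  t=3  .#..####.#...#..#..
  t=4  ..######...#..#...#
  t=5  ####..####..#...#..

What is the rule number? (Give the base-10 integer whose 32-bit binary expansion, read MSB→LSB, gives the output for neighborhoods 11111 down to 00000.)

2064286369

  nb #####: next=.  (t=4,i=4, bit31=0)
  nb ####.: next=#  (t=0,i=10, bit30=1)
  nb ###.#: next=#  (t=0,i=11, bit29=1)
  nb ###..: next=#  (t=1,i=11, bit28=1)
  nb ##.##: next=#  (t=2,i=13, bit27=1)
  nb ##.#.: next=.  (t=0,i=5, bit26=0)
  nb ##..#: next=#  (t=2,i=7, bit25=1)
  nb ##...: next=#  (t=1,i=1, bit24=1)
  nb #.###: next=.  (t=0,i=8, bit23=0)
  nb #.##.: next=.  (t=2,i=11, bit22=0)
  nb #.#.#: next=.  (t=0,i=6, bit21=0)
  nb #.#..: next=.  (t=0,i=15, bit20=0)
  nb #..##: next=#  (t=3,i=3, bit19=1)
  nb #..#.: next=.  (t=2,i=8, bit18=0)
  nb #...#: next=#  (t=3,i=11, bit17=1)
  nb #....: next=.  (t=0,i=17, bit16=0)
  nb .####: next=#  (t=0,i=9, bit15=1)
  nb .###.: next=.  (t=1,i=10, bit14=0)
  nb .##.#: next=.  (t=0,i=4, bit13=0)
  nb .##..: next=.  (t=1,i=0, bit12=0)
  nb .#.##: next=.  (t=0,i=7, bit11=0)
  nb .#.#.: next=.  (t=0,i=14, bit10=0)
  nb .#..#: next=#  (t=3,i=2, bit9=1)
  nb .#...: next=.  (t=0,i=16, bit8=0)
  nb ..###: next=#  (t=1,i=9, bit7=1)
  nb ..##.: next=.  (t=0,i=3, bit6=0)
  nb ..#.#: next=#  (t=2,i=1, bit5=1)
  nb ..#..: next=.  (t=3,i=1, bit4=0)
  nb ...##: next=.  (t=0,i=2, bit3=0)
  nb ...#.: next=.  (t=2,i=0, bit2=0)
  nb ....#: next=.  (t=0,i=1, bit1=0)
  nb .....: next=#  (t=0,i=0, bit0=1)
  bits 01111011000010101000001010100001 = 2064286369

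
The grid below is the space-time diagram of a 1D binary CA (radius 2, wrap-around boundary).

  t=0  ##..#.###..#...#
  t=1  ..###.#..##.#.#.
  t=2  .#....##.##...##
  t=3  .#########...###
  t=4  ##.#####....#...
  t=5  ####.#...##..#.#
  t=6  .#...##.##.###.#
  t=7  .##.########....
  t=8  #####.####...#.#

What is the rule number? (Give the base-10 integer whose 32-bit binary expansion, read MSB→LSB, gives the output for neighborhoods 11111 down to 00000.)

2329224042

  ##### -> #   bit 31 = 1  t=3,i=3
  ####. -> .   bit 30 = 0  t=3,i=8
  ###.# -> .   bit 29 = 0  t=1,i=4
  ###.. -> .   bit 28 = 0  t=0,i=1
  ##.## -> #   bit 27 = 1  t=2,i=8
  ##.#. -> .   bit 26 = 0  t=1,i=5
  ##..# -> #   bit 25 = 1  t=0,i=2
  ##... -> .   bit 24 = 0  t=2,i=11
  #.### -> #   bit 23 = 1  t=0,i=6
  #.##. -> #   bit 22 = 1  t=2,i=9
  #.#.# -> .   bit 21 = 0  t=1,i=12
  #.#.. -> #   bit 20 = 1  t=1,i=6
  #..## -> .   bit 19 = 0  t=1,i=8
  #..#. -> #   bit 18 = 1  t=0,i=3
  #...# -> .   bit 17 = 0  t=0,i=13
  #.... -> #   bit 16 = 1  t=2,i=3
  .#### -> .   bit 15 = 0  t=3,i=2
  .###. -> .   bit 14 = 0  t=0,i=0
  .##.# -> #   bit 13 = 1  t=1,i=10
  .##.. -> .   bit 12 = 0  t=2,i=10
  .#.## -> .   bit 11 = 0  t=0,i=5
  .#.#. -> .   bit 10 = 0  t=1,i=13
  .#..# -> #   bit 9 = 1  t=1,i=7
  .#... -> #   bit 8 = 1  t=0,i=12
  ..### -> .   bit 7 = 0  t=0,i=15
  ..##. -> #   bit 6 = 1  t=1,i=9
  ..#.# -> #   bit 5 = 1  t=0,i=4
  ..#.. -> .   bit 4 = 0  t=0,i=11
  ...## -> #   bit 3 = 1  t=0,i=14
  ...#. -> .   bit 2 = 0  t=4,i=11
  ....# -> #   bit 1 = 1  t=2,i=4
  ..... -> .   bit 0 = 0  t=7,i=14
  bits 10001010110101010010001101101010 = 2329224042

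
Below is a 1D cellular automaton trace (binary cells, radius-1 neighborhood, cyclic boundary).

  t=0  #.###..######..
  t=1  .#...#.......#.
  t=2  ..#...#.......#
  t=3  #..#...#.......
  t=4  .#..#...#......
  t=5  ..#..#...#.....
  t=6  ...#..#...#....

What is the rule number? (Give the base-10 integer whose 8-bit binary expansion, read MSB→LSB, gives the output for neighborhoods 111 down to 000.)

  ### -> .   bit 7 = 0  t=0,i=3
  ##. -> .   bit 6 = 0  t=0,i=4
  #.# -> #   bit 5 = 1  t=0,i=1
  #.. -> #   bit 4 = 1  t=0,i=5
  .## -> .   bit 3 = 0  t=0,i=2
  .#. -> .   bit 2 = 0  t=0,i=0
  ..# -> .   bit 1 = 0  t=0,i=6
  ... -> .   bit 0 = 0  t=1,i=3
  bits 00110000 = 48

48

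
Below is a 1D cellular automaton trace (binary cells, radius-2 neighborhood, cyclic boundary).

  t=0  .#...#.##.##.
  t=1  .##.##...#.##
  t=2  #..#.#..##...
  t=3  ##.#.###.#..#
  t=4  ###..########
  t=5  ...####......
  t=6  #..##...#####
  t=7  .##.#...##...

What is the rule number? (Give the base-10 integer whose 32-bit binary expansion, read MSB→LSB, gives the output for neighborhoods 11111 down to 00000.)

  nb #####: next=.  (t=4,i=0, bit31=0)
  nb ####.: next=.  (t=4,i=1, bit30=0)
  nb ###.#: next=#  (t=3,i=1, bit29=1)
  nb ###..: next=.  (t=4,i=2, bit28=0)
  nb ##.##: next=#  (t=0,i=9, bit27=1)
  nb ##.#.: next=#  (t=3,i=2, bit26=1)
  nb ##..#: next=#  (t=0,i=12, bit25=1)
  nb ##...: next=.  (t=1,i=6, bit24=0)
  nb #.###: next=#  (t=3,i=5, bit23=1)
  nb #.##.: next=.  (t=0,i=7, bit22=0)
  nb #.#.#: next=.  (t=3,i=3, bit21=0)
  nb #.#..: next=#  (t=2,i=5, bit20=1)
  nb #..##: next=#  (t=2,i=7, bit19=1)
  nb #..#.: next=.  (t=0,i=0, bit18=0)
  nb #...#: next=.  (t=0,i=3, bit17=0)
  nb #....: next=#  (t=5,i=8, bit16=1)
  nb .####: next=#  (t=4,i=6, bit15=1)
  nb .###.: next=#  (t=3,i=0, bit14=1)
  nb .##.#: next=.  (t=0,i=8, bit13=0)
  nb .##..: next=#  (t=0,i=11, bit12=1)
  nb .#.##: next=.  (t=0,i=6, bit11=0)
  nb .#.#.: next=.  (t=2,i=4, bit10=0)
  nb .#..#: next=#  (t=2,i=1, bit9=1)
  nb .#...: next=#  (t=0,i=2, bit8=1)
  nb ..###: next=#  (t=3,i=12, bit7=1)
  nb ..##.: next=.  (t=2,i=8, bit6=0)
  nb ..#.#: next=#  (t=0,i=5, bit5=1)
  nb ..#..: next=#  (t=0,i=1, bit4=1)
  nb ...##: next=.  (t=5,i=2, bit3=0)
  nb ...#.: next=#  (t=0,i=4, bit2=1)
  nb ....#: next=.  (t=5,i=1, bit1=0)
  nb .....: next=#  (t=5,i=0, bit0=1)
  bits 00101110100110011101001110110101 = 781833141

781833141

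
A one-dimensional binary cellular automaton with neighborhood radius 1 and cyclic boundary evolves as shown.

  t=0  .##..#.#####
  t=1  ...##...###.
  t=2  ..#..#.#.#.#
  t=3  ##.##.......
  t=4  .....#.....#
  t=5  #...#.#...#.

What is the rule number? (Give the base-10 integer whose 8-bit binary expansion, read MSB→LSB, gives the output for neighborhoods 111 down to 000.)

146

  [7] ### => #  t=0,i=8
  [6] ##. => .  t=0,i=2
  [5] #.# => .  t=0,i=0
  [4] #.. => #  t=0,i=3
  [3] .## => .  t=0,i=1
  [2] .#. => .  t=0,i=5
  [1] ..# => #  t=0,i=4
  [0] ... => .  t=1,i=0
  bits 10010010 = 146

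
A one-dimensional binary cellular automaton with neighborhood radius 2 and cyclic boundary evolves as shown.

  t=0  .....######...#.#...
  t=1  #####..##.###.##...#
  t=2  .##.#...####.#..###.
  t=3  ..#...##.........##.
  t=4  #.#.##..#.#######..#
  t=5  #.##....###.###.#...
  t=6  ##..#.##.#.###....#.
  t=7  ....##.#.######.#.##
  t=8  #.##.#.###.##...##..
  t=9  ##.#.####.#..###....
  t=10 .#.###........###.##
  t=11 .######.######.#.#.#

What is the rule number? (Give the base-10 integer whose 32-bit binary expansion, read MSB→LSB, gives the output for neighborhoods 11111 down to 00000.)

  nb #####: next=#  (t=0,i=7, bit31=1)
  nb ####.: next=.  (t=0,i=9, bit30=0)
  nb ###.#: next=.  (t=1,i=12, bit29=0)
  nb ###..: next=#  (t=0,i=10, bit28=1)
  nb ##.##: next=#  (t=1,i=9, bit27=1)
  nb ##.#.: next=.  (t=2,i=3, bit26=0)
  nb ##..#: next=.  (t=1,i=5, bit25=0)
  nb ##...: next=#  (t=0,i=11, bit24=1)
  nb #.###: next=#  (t=1,i=10, bit23=1)
  nb #.##.: next=.  (t=1,i=14, bit22=0)
  nb #.#.#: next=#  (t=4,i=2, bit21=1)
  nb #.#..: next=.  (t=0,i=16, bit20=0)
  nb #..##: next=.  (t=1,i=6, bit19=0)
  nb #..#.: next=.  (t=4,i=7, bit18=0)
  nb #...#: next=#  (t=0,i=12, bit17=1)
  nb #....: next=.  (t=0,i=18, bit16=0)
  nb .####: next=.  (t=0,i=6, bit15=0)
  nb .###.: next=#  (t=1,i=11, bit14=1)
  nb .##.#: next=#  (t=1,i=8, bit13=1)
  nb .##..: next=.  (t=1,i=15, bit12=0)
  nb .#.##: next=#  (t=4,i=3, bit11=1)
  nb .#.#.: next=#  (t=0,i=15, bit10=1)
  nb .#..#: next=.  (t=2,i=14, bit9=0)
  nb .#...: next=.  (t=0,i=17, bit8=0)
  nb ..###: next=.  (t=0,i=5, bit7=0)
  nb ..##.: next=.  (t=1,i=7, bit6=0)
  nb ..#.#: next=#  (t=0,i=14, bit5=1)
  nb ..#..: next=#  (t=3,i=2, bit4=1)
  nb ...##: next=#  (t=0,i=4, bit3=1)
  nb ...#.: next=.  (t=0,i=13, bit2=0)
  nb ....#: next=#  (t=0,i=3, bit1=1)
  nb .....: next=#  (t=0,i=0, bit0=1)
  bits 10011001101000100110110000111011 = 2577558587

2577558587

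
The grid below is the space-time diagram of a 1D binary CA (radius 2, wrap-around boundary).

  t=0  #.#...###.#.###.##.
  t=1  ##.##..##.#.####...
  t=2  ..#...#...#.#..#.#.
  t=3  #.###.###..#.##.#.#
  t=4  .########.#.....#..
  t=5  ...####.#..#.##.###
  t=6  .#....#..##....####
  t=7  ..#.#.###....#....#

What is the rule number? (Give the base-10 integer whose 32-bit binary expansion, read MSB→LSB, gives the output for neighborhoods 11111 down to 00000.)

3098429203

  ##### -> #   bit 31 = 1  t=4,i=3
  ####. -> .   bit 30 = 0  t=1,i=14
  ###.# -> #   bit 29 = 1  t=0,i=8
  ###.. -> #   bit 28 = 1  t=1,i=15
  ##.## -> #   bit 27 = 1  t=0,i=15
  ##.#. -> .   bit 26 = 0  t=0,i=9
  ##..# -> .   bit 25 = 0  t=1,i=5
  ##... -> .   bit 24 = 0  t=1,i=16
  #.### -> #   bit 23 = 1  t=0,i=12
  #.##. -> .   bit 22 = 0  t=0,i=16
  #.#.# -> #   bit 21 = 1  t=0,i=0
  #.#.. -> .   bit 20 = 0  t=0,i=2
  #..## -> #   bit 19 = 1  t=1,i=6
  #..#. -> #   bit 18 = 1  t=2,i=14
  #...# -> #   bit 17 = 1  t=0,i=4
  #.... -> .   bit 16 = 0  t=4,i=12
  .#### -> .   bit 15 = 0  t=1,i=13
  .###. -> #   bit 14 = 1  t=0,i=7
  .##.# -> .   bit 13 = 0  t=0,i=17
  .##.. -> .   bit 12 = 0  t=1,i=4
  .#.## -> .   bit 11 = 0  t=0,i=11
  .#.#. -> #   bit 10 = 1  t=0,i=1
  .#..# -> #   bit 9 = 1  t=2,i=13
  .#... -> #   bit 8 = 1  t=0,i=3
  ..### -> .   bit 7 = 0  t=0,i=6
  ..##. -> .   bit 6 = 0  t=1,i=0
  ..#.# -> .   bit 5 = 0  t=2,i=10
  ..#.. -> #   bit 4 = 1  t=2,i=2
  ...## -> .   bit 3 = 0  t=0,i=5
  ...#. -> .   bit 2 = 0  t=2,i=1
  ....# -> #   bit 1 = 1  t=4,i=14
  ..... -> #   bit 0 = 1  t=4,i=13
  bits 10111000101011100100011100010011 = 3098429203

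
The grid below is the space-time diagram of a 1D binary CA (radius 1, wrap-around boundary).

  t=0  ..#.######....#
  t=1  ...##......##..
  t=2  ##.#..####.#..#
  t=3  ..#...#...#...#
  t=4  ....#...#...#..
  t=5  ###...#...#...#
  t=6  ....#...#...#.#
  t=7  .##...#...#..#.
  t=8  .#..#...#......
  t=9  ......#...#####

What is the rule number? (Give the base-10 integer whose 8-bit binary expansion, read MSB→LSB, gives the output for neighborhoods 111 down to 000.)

  ###|.  b7=0 t=0,i=5
  ##.|.  b6=0 t=0,i=9
  #.#|#  b5=1 t=0,i=3
  #..|.  b4=0 t=0,i=0
  .##|#  b3=1 t=0,i=4
  .#.|.  b2=0 t=0,i=2
  ..#|.  b1=0 t=0,i=1
  ...|#  b0=1 t=0,i=11
  bits 00101001 = 41

41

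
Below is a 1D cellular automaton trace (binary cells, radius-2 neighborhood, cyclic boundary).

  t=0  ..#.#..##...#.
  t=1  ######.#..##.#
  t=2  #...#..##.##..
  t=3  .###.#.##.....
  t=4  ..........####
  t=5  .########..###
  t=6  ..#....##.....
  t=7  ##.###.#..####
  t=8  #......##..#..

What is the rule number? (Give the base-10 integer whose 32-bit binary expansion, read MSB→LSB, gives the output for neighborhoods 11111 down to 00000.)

1343465319

  #####|.  b31=0 t=1,i=1
  ####.|#  b30=1 t=1,i=4
  ###.#|.  b29=0 t=1,i=5
  ###..|#  b28=1 t=4,i=13
  ##.##|.  b27=0 t=1,i=12
  ##.#.|.  b26=0 t=1,i=6
  ##..#|.  b25=0 t=2,i=12
  ##...|.  b24=0 t=0,i=9
  #.###|.  b23=0 t=1,i=13
  #.##.|.  b22=0 t=2,i=10
  #.#.#|.  b21=0 t=3,i=5
  #.#..|#  b20=1 t=0,i=4
  #..##|.  b19=0 t=0,i=6
  #..#.|.  b18=0 t=2,i=13
  #...#|#  b17=1 t=0,i=0
  #....|#  b16=1 t=3,i=10
  .####|#  b15=1 t=1,i=0
  .###.|.  b14=0 t=3,i=2
  .##.#|#  b13=1 t=1,i=11
  .##..|.  b12=0 t=0,i=8
  .#.##|.  b11=0 t=3,i=6
  .#.#.|#  b10=1 t=0,i=3
  .#..#|#  b9=1 t=0,i=5
  .#...|#  b8=1 t=0,i=13
  ..###|.  b7=0 t=3,i=1
  ..##.|#  b6=1 t=0,i=7
  ..#.#|#  b5=1 t=0,i=2
  ..#..|.  b4=0 t=0,i=12
  ...##|.  b3=0 t=3,i=0
  ...#.|#  b2=1 t=0,i=1
  ....#|#  b1=1 t=3,i=13
  .....|#  b0=1 t=3,i=11
  bits 01010000000100111010011101100111 = 1343465319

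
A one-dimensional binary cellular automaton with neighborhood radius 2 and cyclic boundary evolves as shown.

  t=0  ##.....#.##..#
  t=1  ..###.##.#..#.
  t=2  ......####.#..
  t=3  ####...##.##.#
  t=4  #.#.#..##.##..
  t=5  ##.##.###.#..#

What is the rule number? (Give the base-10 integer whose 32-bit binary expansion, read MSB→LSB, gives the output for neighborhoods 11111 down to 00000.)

  nb #####: next=.  (t=3,i=1, bit31=0)
  nb ####.: next=#  (t=2,i=8, bit30=1)
  nb ###.#: next=.  (t=1,i=4, bit29=0)
  nb ###..: next=.  (t=0,i=1, bit28=0)
  nb ##.##: next=.  (t=1,i=5, bit27=0)
  nb ##.#.: next=#  (t=1,i=8, bit26=1)
  nb ##..#: next=.  (t=0,i=11, bit25=0)
  nb ##...: next=#  (t=0,i=2, bit24=1)
  nb #.###: next=.  (t=3,i=13, bit23=0)
  nb #.##.: next=#  (t=0,i=9, bit22=1)
  nb #.#.#: next=.  (t=4,i=2, bit21=0)
  nb #.#..: next=#  (t=1,i=9, bit20=1)
  nb #..##: next=#  (t=0,i=12, bit19=1)
  nb #..#.: next=#  (t=1,i=11, bit18=1)
  nb #...#: next=.  (t=1,i=0, bit17=0)
  nb #....: next=#  (t=0,i=3, bit16=1)
  nb .####: next=#  (t=2,i=7, bit15=1)
  nb .###.: next=.  (t=0,i=0, bit14=0)
  nb .##.#: next=#  (t=1,i=7, bit13=1)
  nb .##..: next=.  (t=0,i=10, bit12=0)
  nb .#.##: next=.  (t=0,i=8, bit11=0)
  nb .#.#.: next=#  (t=4,i=1, bit10=1)
  nb .#..#: next=.  (t=1,i=10, bit9=0)
  nb .#...: next=.  (t=1,i=13, bit8=0)
  nb ..###: next=.  (t=0,i=13, bit7=0)
  nb ..##.: next=#  (t=3,i=7, bit6=1)
  nb ..#.#: next=#  (t=0,i=7, bit5=1)
  nb ..#..: next=.  (t=1,i=12, bit4=0)
  nb ...##: next=.  (t=1,i=1, bit3=0)
  nb ...#.: next=#  (t=0,i=6, bit2=1)
  nb ....#: next=.  (t=0,i=5, bit1=0)
  nb .....: next=#  (t=0,i=4, bit0=1)
  bits 01000101010111011010010001100101 = 1163764837

1163764837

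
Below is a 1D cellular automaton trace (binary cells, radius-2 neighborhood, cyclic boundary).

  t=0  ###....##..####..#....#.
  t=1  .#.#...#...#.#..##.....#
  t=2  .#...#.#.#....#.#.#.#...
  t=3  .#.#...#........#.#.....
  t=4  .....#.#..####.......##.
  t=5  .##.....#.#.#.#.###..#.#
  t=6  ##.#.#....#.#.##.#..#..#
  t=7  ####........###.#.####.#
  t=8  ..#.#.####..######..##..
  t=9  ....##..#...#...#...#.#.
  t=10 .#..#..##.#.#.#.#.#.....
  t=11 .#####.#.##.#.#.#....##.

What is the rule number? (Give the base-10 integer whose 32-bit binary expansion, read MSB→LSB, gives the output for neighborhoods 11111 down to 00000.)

  ##### -> .   bit 31 = 0  t=7,i=1
  ####. -> #   bit 30 = 1  t=0,i=13
  ###.# -> #   bit 29 = 1  t=6,i=1
  ###.. -> .   bit 28 = 0  t=0,i=2
  ##.## -> .   bit 27 = 0  t=7,i=22
  ##.#. -> #   bit 26 = 1  t=6,i=2
  ##..# -> .   bit 25 = 0  t=0,i=9
  ##... -> #   bit 24 = 1  t=0,i=3
  #.### -> .   bit 23 = 0  t=0,i=0
  #.##. -> #   bit 22 = 1  t=5,i=1
  #.#.# -> #   bit 21 = 1  t=1,i=1
  #.#.. -> .   bit 20 = 0  t=1,i=3
  #..## -> .   bit 19 = 0  t=0,i=10
  #..#. -> #   bit 18 = 1  t=0,i=16
  #...# -> #   bit 17 = 1  t=1,i=5
  #.... -> .   bit 16 = 0  t=0,i=4
  .#### -> .   bit 15 = 0  t=0,i=12
  .###. -> #   bit 14 = 1  t=0,i=1
  .##.# -> .   bit 13 = 0  t=6,i=15
  .##.. -> .   bit 12 = 0  t=0,i=8
  .#.## -> #   bit 11 = 1  t=0,i=23
  .#.#. -> .   bit 10 = 0  t=1,i=0
  .#..# -> #   bit 9 = 1  t=1,i=14
  .#... -> .   bit 8 = 0  t=0,i=18
  ..### -> #   bit 7 = 1  t=0,i=11
  ..##. -> #   bit 6 = 1  t=0,i=7
  ..#.# -> .   bit 5 = 0  t=0,i=22
  ..#.. -> #   bit 4 = 1  t=0,i=17
  ...## -> .   bit 3 = 0  t=0,i=6
  ...#. -> .   bit 2 = 0  t=0,i=21
  ....# -> .   bit 1 = 0  t=0,i=5
  ..... -> #   bit 0 = 1  t=1,i=20
  bits 01100101011001100100101011010001 = 1701202641

1701202641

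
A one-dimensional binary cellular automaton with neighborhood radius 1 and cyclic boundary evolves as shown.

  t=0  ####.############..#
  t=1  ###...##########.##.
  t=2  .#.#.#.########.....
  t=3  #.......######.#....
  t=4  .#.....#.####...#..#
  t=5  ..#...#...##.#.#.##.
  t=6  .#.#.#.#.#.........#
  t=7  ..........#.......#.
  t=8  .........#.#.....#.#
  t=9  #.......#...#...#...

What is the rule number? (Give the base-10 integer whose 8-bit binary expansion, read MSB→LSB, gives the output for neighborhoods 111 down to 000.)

  nb ###: next=#  (t=0,i=0, bit7=1)
  nb ##.: next=.  (t=0,i=3, bit6=0)
  nb #.#: next=.  (t=0,i=4, bit5=0)
  nb #..: next=#  (t=0,i=17, bit4=1)
  nb .##: next=.  (t=0,i=5, bit3=0)
  nb .#.: next=.  (t=2,i=1, bit2=0)
  nb ..#: next=#  (t=0,i=18, bit1=1)
  nb ...: next=.  (t=1,i=4, bit0=0)
  bits 10010010 = 146

146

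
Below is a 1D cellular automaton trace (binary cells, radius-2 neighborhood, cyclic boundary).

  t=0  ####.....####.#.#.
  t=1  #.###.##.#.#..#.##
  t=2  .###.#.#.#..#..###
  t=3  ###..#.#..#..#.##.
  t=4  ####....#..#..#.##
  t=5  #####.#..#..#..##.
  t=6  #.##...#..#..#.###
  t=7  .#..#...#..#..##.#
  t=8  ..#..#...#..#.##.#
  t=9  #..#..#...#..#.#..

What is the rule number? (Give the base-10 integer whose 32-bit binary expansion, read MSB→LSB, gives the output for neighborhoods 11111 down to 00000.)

3684723651

  [31] ##### => #  t=4,i=0
  [30] ####. => #  t=0,i=2
  [29] ###.# => .  t=0,i=12
  [28] ###.. => #  t=0,i=3
  [27] ##.## => #  t=1,i=1
  [26] ##.#. => .  t=0,i=13
  [25] ##..# => #  t=3,i=3
  [24] ##... => #  t=0,i=4
  [23] #.### => #  t=0,i=0
  [22] #.##. => .  t=1,i=6
  [21] #.#.# => #  t=0,i=14
  [20] #.#.. => .  t=1,i=11
  [19] #..## => .  t=2,i=14
  [18] #..#. => .  t=1,i=13
  [17] #...# => .  t=6,i=5
  [16] #.... => .  t=0,i=5
  [15] .#### => .  t=0,i=1
  [14] .###. => #  t=1,i=3
  [13] .##.# => #  t=1,i=7
  [12] .##.. => .  t=6,i=3
  [11] .#.## => #  t=0,i=17
  [10] .#.#. => .  t=0,i=15
  [9] .#..# => #  t=1,i=12
  [8] .#... => #  t=7,i=5
  [7] ..### => #  t=0,i=9
  [6] ..##. => #  t=5,i=15
  [5] ..#.# => .  t=1,i=14
  [4] ..#.. => .  t=2,i=12
  [3] ...## => .  t=0,i=8
  [2] ...#. => .  t=4,i=7
  [1] ....# => #  t=0,i=7
  [0] ..... => #  t=0,i=6
  bits 11011011101000000110101111000011 = 3684723651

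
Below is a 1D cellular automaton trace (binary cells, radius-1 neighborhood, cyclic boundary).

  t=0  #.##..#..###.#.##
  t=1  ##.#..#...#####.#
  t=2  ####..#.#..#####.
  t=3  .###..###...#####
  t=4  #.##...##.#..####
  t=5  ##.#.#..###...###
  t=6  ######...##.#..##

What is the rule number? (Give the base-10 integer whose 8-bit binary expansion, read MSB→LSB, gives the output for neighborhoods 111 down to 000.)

  nb ###: next=#  (t=0,i=10, bit7=1)
  nb ##.: next=#  (t=0,i=0, bit6=1)
  nb #.#: next=#  (t=0,i=1, bit5=1)
  nb #..: next=.  (t=0,i=4, bit4=0)
  nb .##: next=.  (t=0,i=2, bit3=0)
  nb .#.: next=#  (t=0,i=6, bit2=1)
  nb ..#: next=.  (t=0,i=5, bit1=0)
  nb ...: next=#  (t=1,i=8, bit0=1)
  bits 11100101 = 229

229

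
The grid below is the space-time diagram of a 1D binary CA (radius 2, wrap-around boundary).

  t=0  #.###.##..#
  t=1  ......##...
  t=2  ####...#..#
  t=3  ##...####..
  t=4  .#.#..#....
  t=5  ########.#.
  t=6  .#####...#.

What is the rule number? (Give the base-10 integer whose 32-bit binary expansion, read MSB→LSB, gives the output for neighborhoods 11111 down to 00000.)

  nb #####: next=#  (t=2,i=1, bit31=1)
  nb ####.: next=.  (t=2,i=2, bit30=0)
  nb ###.#: next=.  (t=0,i=4, bit29=0)
  nb ###..: next=.  (t=2,i=3, bit28=0)
  nb ##.##: next=.  (t=0,i=1, bit27=0)
  nb ##.#.: next=.  (t=5,i=8, bit26=0)
  nb ##..#: next=.  (t=0,i=8, bit25=0)
  nb ##...: next=.  (t=1,i=8, bit24=0)
  nb #.###: next=.  (t=0,i=2, bit23=0)
  nb #.##.: next=#  (t=0,i=6, bit22=1)
  nb #.#.#: next=#  (t=5,i=9, bit21=1)
  nb #.#..: next=#  (t=4,i=3, bit20=1)
  nb #..##: next=.  (t=0,i=9, bit19=0)
  nb #..#.: next=#  (t=4,i=5, bit18=1)
  nb #...#: next=#  (t=2,i=5, bit17=1)
  nb #....: next=.  (t=1,i=9, bit16=0)
  nb .####: next=#  (t=2,i=0, bit15=1)
  nb .###.: next=.  (t=0,i=3, bit14=0)
  nb .##.#: next=.  (t=0,i=0, bit13=0)
  nb .##..: next=#  (t=0,i=7, bit12=1)
  nb .#.##: next=.  (t=5,i=10, bit11=0)
  nb .#.#.: next=#  (t=4,i=2, bit10=1)
  nb .#..#: next=#  (t=2,i=8, bit9=1)
  nb .#...: next=#  (t=4,i=7, bit8=1)
  nb ..###: next=.  (t=2,i=10, bit7=0)
  nb ..##.: next=.  (t=0,i=10, bit6=0)
  nb ..#.#: next=#  (t=4,i=1, bit5=1)
  nb ..#..: next=#  (t=2,i=7, bit4=1)
  nb ...##: next=.  (t=1,i=5, bit3=0)
  nb ...#.: next=#  (t=2,i=6, bit2=1)
  nb ....#: next=.  (t=1,i=4, bit1=0)
  nb .....: next=#  (t=1,i=0, bit0=1)
  bits 10000000011101101001011100110101 = 2155255605

2155255605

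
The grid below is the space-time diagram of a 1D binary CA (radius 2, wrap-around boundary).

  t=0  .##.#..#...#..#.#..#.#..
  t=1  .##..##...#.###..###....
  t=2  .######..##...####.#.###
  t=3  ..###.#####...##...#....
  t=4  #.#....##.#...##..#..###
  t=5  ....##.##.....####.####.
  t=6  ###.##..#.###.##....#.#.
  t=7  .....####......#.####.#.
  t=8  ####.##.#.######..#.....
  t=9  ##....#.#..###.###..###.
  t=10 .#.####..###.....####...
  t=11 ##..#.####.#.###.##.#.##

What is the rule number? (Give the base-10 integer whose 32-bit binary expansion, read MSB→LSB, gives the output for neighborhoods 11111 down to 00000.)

  [31] ##### => #  t=2,i=3
  [30] ####. => .  t=2,i=5
  [29] ###.# => .  t=2,i=17
  [28] ###.. => #  t=1,i=14
  [27] ##.## => .  t=2,i=0
  [26] ##.#. => .  t=0,i=3
  [25] ##..# => #  t=1,i=3
  [24] ##... => .  t=1,i=7
  [23] #.### => .  t=1,i=12
  [22] #.##. => .  t=5,i=7
  [21] #.#.# => #  t=2,i=19
  [20] #.#.. => .  t=0,i=4
  [19] #..## => #  t=1,i=4
  [18] #..#. => #  t=0,i=6
  [17] #...# => .  t=0,i=9
  [16] #.... => #  t=1,i=21
  [15] .#### => #  t=2,i=2
  [14] .###. => .  t=1,i=13
  [13] .##.# => #  t=0,i=2
  [12] .##.. => #  t=1,i=2
  [11] .#.## => .  t=1,i=11
  [10] .#.#. => .  t=0,i=15
  [9] .#..# => #  t=0,i=5
  [8] .#... => .  t=0,i=8
  [7] ..### => #  t=1,i=17
  [6] ..##. => #  t=0,i=1
  [5] ..#.# => #  t=0,i=14
  [4] ..#.. => .  t=0,i=7
  [3] ...## => .  t=0,i=0
  [2] ...#. => #  t=0,i=10
  [1] ....# => #  t=1,i=23
  [0] ..... => #  t=1,i=22
  bits 10010010001011011011001011100111 = 2452468455

2452468455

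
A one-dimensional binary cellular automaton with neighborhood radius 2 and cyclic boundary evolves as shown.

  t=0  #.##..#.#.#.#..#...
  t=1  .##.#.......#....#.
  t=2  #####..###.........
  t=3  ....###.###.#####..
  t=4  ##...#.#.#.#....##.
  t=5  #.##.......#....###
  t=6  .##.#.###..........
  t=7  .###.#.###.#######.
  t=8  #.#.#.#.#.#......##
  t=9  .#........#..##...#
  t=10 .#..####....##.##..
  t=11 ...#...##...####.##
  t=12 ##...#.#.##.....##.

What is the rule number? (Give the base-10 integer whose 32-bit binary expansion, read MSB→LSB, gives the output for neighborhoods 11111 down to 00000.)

  ##### -> .   bit 31 = 0  t=2,i=2
  ####. -> .   bit 30 = 0  t=2,i=3
  ###.# -> .   bit 29 = 0  t=3,i=6
  ###.. -> #   bit 28 = 1  t=2,i=4
  ##.## -> #   bit 27 = 1  t=3,i=7
  ##.#. -> #   bit 26 = 1  t=1,i=3
  ##..# -> #   bit 25 = 1  t=0,i=4
  ##... -> #   bit 24 = 1  t=2,i=10
  #.### -> .   bit 23 = 0  t=3,i=8
  #.##. -> #   bit 22 = 1  t=0,i=2
  #.#.# -> .   bit 21 = 0  t=0,i=8
  #.#.. -> #   bit 20 = 1  t=0,i=12
  #..## -> #   bit 19 = 1  t=1,i=0
  #..#. -> .   bit 18 = 0  t=0,i=5
  #...# -> #   bit 17 = 1  t=0,i=17
  #.... -> .   bit 16 = 0  t=1,i=6
  .#### -> .   bit 15 = 0  t=2,i=1
  .###. -> #   bit 14 = 1  t=2,i=8
  .##.# -> #   bit 13 = 1  t=1,i=2
  .##.. -> .   bit 12 = 0  t=0,i=3
  .#.## -> #   bit 11 = 1  t=0,i=1
  .#.#. -> .   bit 10 = 0  t=0,i=7
  .#..# -> .   bit 9 = 0  t=0,i=13
  .#... -> .   bit 8 = 0  t=0,i=16
  ..### -> .   bit 7 = 0  t=2,i=0
  ..##. -> #   bit 6 = 1  t=1,i=1
  ..#.# -> .   bit 5 = 0  t=0,i=0
  ..#.. -> .   bit 4 = 0  t=0,i=15
  ...## -> .   bit 3 = 0  t=2,i=18
  ...#. -> .   bit 2 = 0  t=0,i=18
  ....# -> .   bit 1 = 0  t=1,i=10
  ..... -> #   bit 0 = 1  t=1,i=7
  bits 00011111010110100110100001000001 = 526018625

526018625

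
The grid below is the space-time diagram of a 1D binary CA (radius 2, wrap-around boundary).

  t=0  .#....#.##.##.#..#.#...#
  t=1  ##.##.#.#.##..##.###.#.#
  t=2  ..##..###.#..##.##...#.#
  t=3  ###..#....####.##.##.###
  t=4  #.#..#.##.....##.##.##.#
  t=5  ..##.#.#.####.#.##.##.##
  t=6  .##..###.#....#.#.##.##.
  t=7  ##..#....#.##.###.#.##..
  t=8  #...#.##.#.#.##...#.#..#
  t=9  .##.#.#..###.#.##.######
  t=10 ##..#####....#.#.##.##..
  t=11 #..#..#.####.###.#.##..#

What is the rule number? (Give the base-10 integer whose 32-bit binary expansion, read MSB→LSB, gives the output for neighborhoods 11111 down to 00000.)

2583365235

  nb #####: next=#  (t=3,i=0, bit31=1)
  nb ####.: next=.  (t=3,i=1, bit30=0)
  nb ###.#: next=.  (t=1,i=1, bit29=0)
  nb ###..: next=#  (t=3,i=2, bit28=1)
  nb ##.##: next=#  (t=0,i=10, bit27=1)
  nb ##.#.: next=.  (t=0,i=13, bit26=0)
  nb ##..#: next=.  (t=1,i=12, bit25=0)
  nb ##...: next=#  (t=2,i=18, bit24=1)
  nb #.###: next=#  (t=1,i=17, bit23=1)
  nb #.##.: next=#  (t=0,i=8, bit22=1)
  nb #.#.#: next=#  (t=1,i=6, bit21=1)
  nb #.#..: next=#  (t=0,i=1, bit20=1)
  nb #..##: next=#  (t=1,i=13, bit19=1)
  nb #..#.: next=.  (t=0,i=16, bit18=0)
  nb #...#: next=#  (t=0,i=21, bit17=1)
  nb #....: next=#  (t=0,i=3, bit16=1)
  nb .####: next=.  (t=3,i=11, bit15=0)
  nb .###.: next=.  (t=1,i=0, bit14=0)
  nb .##.#: next=.  (t=0,i=9, bit13=0)
  nb .##..: next=.  (t=1,i=11, bit12=0)
  nb .#.##: next=.  (t=0,i=7, bit11=0)
  nb .#.#.: next=#  (t=0,i=0, bit10=1)
  nb .#..#: next=#  (t=0,i=15, bit9=1)
  nb .#...: next=.  (t=0,i=2, bit8=0)
  nb ..###: next=.  (t=2,i=6, bit7=0)
  nb ..##.: next=#  (t=1,i=14, bit6=1)
  nb ..#.#: next=#  (t=0,i=6, bit5=1)
  nb ..#..: next=#  (t=3,i=5, bit4=1)
  nb ...##: next=.  (t=3,i=9, bit3=0)
  nb ...#.: next=.  (t=0,i=5, bit2=0)
  nb ....#: next=#  (t=0,i=4, bit1=1)
  nb .....: next=#  (t=4,i=11, bit0=1)
  bits 10011001111110110000011001110011 = 2583365235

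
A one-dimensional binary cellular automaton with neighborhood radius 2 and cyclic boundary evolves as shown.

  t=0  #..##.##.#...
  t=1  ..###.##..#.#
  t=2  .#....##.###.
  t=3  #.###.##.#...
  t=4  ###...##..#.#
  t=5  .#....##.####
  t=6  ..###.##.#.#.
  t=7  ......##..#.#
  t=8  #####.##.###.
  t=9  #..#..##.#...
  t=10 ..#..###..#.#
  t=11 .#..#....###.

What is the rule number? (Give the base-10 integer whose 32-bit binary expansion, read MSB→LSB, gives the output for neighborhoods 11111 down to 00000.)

1087192423

  #####|.  b31=0 t=8,i=2
  ####.|#  b30=1 t=4,i=1
  ###.#|.  b29=0 t=1,i=4
  ###..|.  b28=0 t=2,i=11
  ##.##|.  b27=0 t=0,i=5
  ##.#.|.  b26=0 t=0,i=8
  ##..#|.  b25=0 t=1,i=8
  ##...|.  b24=0 t=4,i=3
  #.###|#  b23=1 t=2,i=9
  #.##.|#  b22=1 t=0,i=6
  #.#.#|.  b21=0 t=6,i=9
  #.#..|.  b20=0 t=0,i=9
  #..##|#  b19=1 t=0,i=2
  #..#.|#  b18=1 t=1,i=9
  #...#|.  b17=0 t=0,i=11
  #....|#  b16=1 t=2,i=3
  .####|.  b15=0 t=4,i=0
  .###.|.  b14=0 t=1,i=3
  .##.#|#  b13=1 t=0,i=4
  .##..|#  b12=1 t=1,i=7
  .#.##|#  b11=1 t=3,i=1
  .#.#.|#  b10=1 t=1,i=11
  .#..#|.  b9=0 t=0,i=1
  .#...|#  b8=1 t=0,i=10
  ..###|.  b7=0 t=1,i=2
  ..##.|#  b6=1 t=0,i=3
  ..#.#|#  b5=1 t=1,i=10
  ..#..|.  b4=0 t=0,i=0
  ...##|.  b3=0 t=2,i=5
  ...#.|#  b2=1 t=0,i=12
  ....#|#  b1=1 t=2,i=4
  .....|#  b0=1 t=7,i=2
  bits 01000000110011010011110101100111 = 1087192423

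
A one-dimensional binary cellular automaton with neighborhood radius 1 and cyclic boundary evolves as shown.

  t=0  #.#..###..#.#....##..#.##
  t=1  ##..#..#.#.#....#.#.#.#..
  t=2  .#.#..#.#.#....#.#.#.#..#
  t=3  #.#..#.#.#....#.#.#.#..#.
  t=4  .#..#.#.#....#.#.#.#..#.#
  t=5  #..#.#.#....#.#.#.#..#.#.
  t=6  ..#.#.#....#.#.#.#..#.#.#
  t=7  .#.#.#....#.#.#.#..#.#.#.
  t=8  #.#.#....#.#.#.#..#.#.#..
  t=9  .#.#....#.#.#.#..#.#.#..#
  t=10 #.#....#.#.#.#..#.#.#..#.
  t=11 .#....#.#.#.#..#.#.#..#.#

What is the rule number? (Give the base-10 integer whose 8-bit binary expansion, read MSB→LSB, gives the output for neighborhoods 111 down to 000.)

  ###|.  b7=0 t=0,i=6
  ##.|#  b6=1 t=0,i=0
  #.#|#  b5=1 t=0,i=1
  #..|.  b4=0 t=0,i=3
  .##|.  b3=0 t=0,i=5
  .#.|.  b2=0 t=0,i=2
  ..#|#  b1=1 t=0,i=4
  ...|.  b0=0 t=0,i=14
  bits 01100010 = 98

98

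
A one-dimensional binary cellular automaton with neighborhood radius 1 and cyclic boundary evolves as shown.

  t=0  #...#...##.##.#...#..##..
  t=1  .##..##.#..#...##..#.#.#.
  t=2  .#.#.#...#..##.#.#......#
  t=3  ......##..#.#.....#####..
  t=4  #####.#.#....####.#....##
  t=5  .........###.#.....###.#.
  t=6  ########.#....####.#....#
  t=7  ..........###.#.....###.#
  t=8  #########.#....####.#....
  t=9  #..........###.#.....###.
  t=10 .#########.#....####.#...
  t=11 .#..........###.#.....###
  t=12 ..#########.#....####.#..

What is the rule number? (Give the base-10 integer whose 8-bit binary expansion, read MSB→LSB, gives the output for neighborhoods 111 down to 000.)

25

  ### -> .   bit 7 = 0  t=3,i=19
  ##. -> .   bit 6 = 0  t=0,i=9
  #.# -> .   bit 5 = 0  t=0,i=10
  #.. -> #   bit 4 = 1  t=0,i=1
  .## -> #   bit 3 = 1  t=0,i=8
  .#. -> .   bit 2 = 0  t=0,i=0
  ..# -> .   bit 1 = 0  t=0,i=3
  ... -> #   bit 0 = 1  t=0,i=2
  bits 00011001 = 25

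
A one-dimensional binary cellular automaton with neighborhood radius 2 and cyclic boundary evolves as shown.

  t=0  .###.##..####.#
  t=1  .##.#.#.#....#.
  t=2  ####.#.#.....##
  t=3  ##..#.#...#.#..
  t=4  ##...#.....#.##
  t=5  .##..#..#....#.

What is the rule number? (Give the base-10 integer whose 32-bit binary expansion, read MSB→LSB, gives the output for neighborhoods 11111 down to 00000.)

2642966105

  [31] ##### => #  t=2,i=0
  [30] ####. => .  t=0,i=11
  [29] ###.# => .  t=0,i=3
  [28] ###.. => #  t=4,i=1
  [27] ##.## => #  t=0,i=4
  [26] ##.#. => #  t=0,i=13
  [25] ##..# => .  t=0,i=7
  [24] ##... => #  t=4,i=2
  [23] #.### => #  t=0,i=1
  [22] #.##. => .  t=0,i=5
  [21] #.#.# => .  t=0,i=14
  [20] #.#.. => .  t=1,i=8
  [19] #..## => #  t=0,i=8
  [18] #..#. => .  t=3,i=3
  [17] #...# => .  t=3,i=8
  [16] #.... => .  t=1,i=10
  [15] .#### => .  t=0,i=10
  [14] .###. => #  t=0,i=2
  [13] .##.# => #  t=1,i=2
  [12] .##.. => #  t=0,i=6
  [11] .#.## => .  t=0,i=0
  [10] .#.#. => #  t=1,i=5
  [9] .#..# => #  t=1,i=14
  [8] .#... => .  t=1,i=9
  [7] ..### => .  t=0,i=9
  [6] ..##. => #  t=1,i=1
  [5] ..#.# => .  t=3,i=4
  [4] ..#.. => #  t=1,i=13
  [3] ...## => #  t=2,i=12
  [2] ...#. => .  t=1,i=12
  [1] ....# => .  t=1,i=11
  [0] ..... => #  t=2,i=10
  bits 10011101100010000111011001011001 = 2642966105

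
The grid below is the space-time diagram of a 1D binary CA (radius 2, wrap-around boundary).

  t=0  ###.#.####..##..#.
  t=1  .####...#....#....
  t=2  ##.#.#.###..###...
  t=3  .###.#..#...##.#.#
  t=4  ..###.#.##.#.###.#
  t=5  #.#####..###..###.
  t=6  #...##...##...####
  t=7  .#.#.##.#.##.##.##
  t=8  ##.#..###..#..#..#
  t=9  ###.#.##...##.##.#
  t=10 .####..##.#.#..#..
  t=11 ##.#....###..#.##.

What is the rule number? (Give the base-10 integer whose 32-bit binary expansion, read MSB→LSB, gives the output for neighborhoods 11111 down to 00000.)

3844109212

  [31] ##### => #  t=5,i=4
  [30] ####. => #  t=0,i=8
  [29] ###.# => #  t=0,i=2
  [28] ###.. => .  t=0,i=9
  [27] ##.## => .  t=7,i=12
  [26] ##.#. => #  t=0,i=3
  [25] ##..# => .  t=0,i=10
  [24] ##... => #  t=1,i=5
  [23] #.### => .  t=0,i=0
  [22] #.##. => .  t=4,i=8
  [21] #.#.# => #  t=0,i=4
  [20] #.#.. => .  t=3,i=5
  [19] #..## => .  t=0,i=11
  [18] #..#. => .  t=0,i=15
  [17] #...# => .  t=1,i=6
  [16] #.... => .  t=1,i=10
  [15] .#### => .  t=0,i=7
  [14] .###. => #  t=0,i=1
  [13] .##.# => #  t=2,i=1
  [12] .##.. => #  t=0,i=13
  [11] .#.## => .  t=0,i=5
  [10] .#.#. => .  t=2,i=4
  [9] .#..# => #  t=3,i=6
  [8] .#... => #  t=1,i=9
  [7] ..### => #  t=1,i=1
  [6] ..##. => .  t=0,i=12
  [5] ..#.# => .  t=0,i=16
  [4] ..#.. => #  t=1,i=8
  [3] ...## => #  t=1,i=0
  [2] ...#. => #  t=1,i=7
  [1] ....# => .  t=1,i=11
  [0] ..... => .  t=1,i=16
  bits 11100101001000000111001110011100 = 3844109212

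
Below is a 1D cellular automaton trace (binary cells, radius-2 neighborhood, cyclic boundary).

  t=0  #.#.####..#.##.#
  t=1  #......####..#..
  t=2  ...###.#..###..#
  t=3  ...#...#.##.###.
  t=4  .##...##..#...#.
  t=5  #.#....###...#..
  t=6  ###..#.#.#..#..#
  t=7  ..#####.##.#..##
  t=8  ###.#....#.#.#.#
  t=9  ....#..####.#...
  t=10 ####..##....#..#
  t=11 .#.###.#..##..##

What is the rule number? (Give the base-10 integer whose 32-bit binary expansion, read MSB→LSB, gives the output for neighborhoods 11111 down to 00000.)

2451322023

  nb #####: next=#  (t=7,i=4, bit31=1)
  nb ####.: next=.  (t=0,i=6, bit30=0)
  nb ###.#: next=.  (t=2,i=5, bit29=0)
  nb ###..: next=#  (t=0,i=7, bit28=1)
  nb ##.##: next=.  (t=0,i=14, bit27=0)
  nb ##.#.: next=.  (t=0,i=1, bit26=0)
  nb ##..#: next=#  (t=0,i=8, bit25=1)
  nb ##...: next=.  (t=3,i=15, bit24=0)
  nb #.###: next=.  (t=0,i=4, bit23=0)
  nb #.##.: next=.  (t=0,i=12, bit22=0)
  nb #.#.#: next=.  (t=0,i=2, bit21=0)
  nb #.#..: next=#  (t=2,i=7, bit20=1)
  nb #..##: next=#  (t=2,i=9, bit19=1)
  nb #..#.: next=#  (t=0,i=9, bit18=1)
  nb #...#: next=.  (t=2,i=1, bit17=0)
  nb #....: next=.  (t=1,i=2, bit16=0)
  nb .####: next=.  (t=0,i=5, bit15=0)
  nb .###.: next=.  (t=2,i=4, bit14=0)
  nb .##.#: next=#  (t=0,i=0, bit13=1)
  nb .##..: next=#  (t=4,i=2, bit12=1)
  nb .#.##: next=.  (t=0,i=3, bit11=0)
  nb .#.#.: next=#  (t=5,i=1, bit10=1)
  nb .#..#: next=.  (t=1,i=14, bit9=0)
  nb .#...: next=.  (t=1,i=1, bit8=0)
  nb ..###: next=#  (t=1,i=7, bit7=1)
  nb ..##.: next=.  (t=4,i=1, bit6=0)
  nb ..#.#: next=#  (t=0,i=10, bit5=1)
  nb ..#..: next=.  (t=1,i=0, bit4=0)
  nb ...##: next=.  (t=1,i=6, bit3=0)
  nb ...#.: next=#  (t=3,i=2, bit2=1)
  nb ....#: next=#  (t=1,i=5, bit1=1)
  nb .....: next=#  (t=1,i=3, bit0=1)
  bits 10010010000111000011010010100111 = 2451322023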